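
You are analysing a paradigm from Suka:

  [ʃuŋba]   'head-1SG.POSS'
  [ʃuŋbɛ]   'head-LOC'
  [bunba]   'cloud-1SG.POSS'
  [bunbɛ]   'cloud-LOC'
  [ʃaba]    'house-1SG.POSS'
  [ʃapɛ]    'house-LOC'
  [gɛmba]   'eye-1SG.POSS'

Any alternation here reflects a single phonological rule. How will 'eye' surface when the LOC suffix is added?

[gɛmbɛ]

The LOC morpheme has two allomorphs, [-bɛ] and [-pɛ].
The 1SG.POSS suffix, which begins with [b], is invariant after every stem; so [b] is not altered by any rule here.
So the underlying form is /-pɛ/, and voiceless stops become voiced after a nasal.
After 'eye', which ends in a nasal, the suffix surfaces as [-bɛ], giving [gɛmbɛ].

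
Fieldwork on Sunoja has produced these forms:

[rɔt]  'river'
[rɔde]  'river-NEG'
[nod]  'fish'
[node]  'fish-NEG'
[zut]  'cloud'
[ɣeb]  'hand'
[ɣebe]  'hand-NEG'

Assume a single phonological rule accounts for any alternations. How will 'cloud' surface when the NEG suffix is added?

[zude]

'river' shows [t] ~ [d] at the end of the stem ([rɔt] vs [rɔde]).
Compare 'fish', with invariant [d] in [nod] and [node]: an analysis with underlying /d/ and a rule producing [t] in isolation would wrongly predict alternation here too.
The underlying segment must be /t/; voiceless stops become voiced between vowels, yielding [d] there.
From [zut] the stem 'cloud' is /zut/; between vowels this yields [zude].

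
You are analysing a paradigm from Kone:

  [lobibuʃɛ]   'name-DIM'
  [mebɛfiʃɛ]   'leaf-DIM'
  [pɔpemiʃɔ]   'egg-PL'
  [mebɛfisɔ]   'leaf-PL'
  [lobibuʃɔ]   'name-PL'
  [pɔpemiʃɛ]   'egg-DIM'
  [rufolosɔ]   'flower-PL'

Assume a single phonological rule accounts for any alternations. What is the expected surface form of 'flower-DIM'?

[rufoloʃɛ]

The stem for 'leaf' ends in [s] in [mebɛfisɔ] but [ʃ] in [mebɛfiʃɛ].
If /ʃ/ were underlying and a rule turned it into [s] before the PL suffix, 'egg' would also alternate; but it has [ʃ] in both [pɔpemiʃɔ] and [pɔpemiʃɛ].
So /s/ is underlying, and a rule of palatalization before a front vowel — /s/ becomes palato-alveolar [ʃ] before a front vowel — gives [ʃ].
From [rufolosɔ] the stem 'flower' is /rufolos/; before a front vowel this yields [rufoloʃɛ].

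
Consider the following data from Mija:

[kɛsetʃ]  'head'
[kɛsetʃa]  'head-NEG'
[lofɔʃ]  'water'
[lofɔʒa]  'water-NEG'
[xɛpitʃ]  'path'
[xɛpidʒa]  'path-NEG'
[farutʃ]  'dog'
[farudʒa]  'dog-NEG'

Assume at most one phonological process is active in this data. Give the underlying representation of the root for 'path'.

The root 'path' surfaces as [xɛpitʃ] and [xɛpidʒa], with a stem-final [tʃ] ~ [dʒ] alternation.
The stem 'head' ([kɛsetʃ], [kɛsetʃa]) shows [tʃ] unchanged in both environments, so [tʃ] cannot be basic with [dʒ] derived before the NEG suffix.
The underlying segment must be /dʒ/; voiced obstruents become voiceless word-finally, yielding [tʃ] there.
The underlying form of 'path' is therefore /xɛpidʒ/.

/xɛpidʒ/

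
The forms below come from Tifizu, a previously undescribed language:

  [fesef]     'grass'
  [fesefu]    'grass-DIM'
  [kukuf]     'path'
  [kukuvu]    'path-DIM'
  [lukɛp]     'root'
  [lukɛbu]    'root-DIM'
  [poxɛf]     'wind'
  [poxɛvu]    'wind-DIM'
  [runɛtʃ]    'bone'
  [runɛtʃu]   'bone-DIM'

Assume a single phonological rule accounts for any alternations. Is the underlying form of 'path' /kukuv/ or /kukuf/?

'path' shows [f] ~ [v] at the end of the stem ([kukuf] vs [kukuvu]).
If /f/ were underlying and a rule turned it into [v] before the DIM suffix, 'grass' would also alternate; but it has [f] in both [fesef] and [fesefu].
So /v/ is underlying, and a rule of word-final obstruent devoicing — voiced obstruents become voiceless word-finally — gives [f].

/kukuv/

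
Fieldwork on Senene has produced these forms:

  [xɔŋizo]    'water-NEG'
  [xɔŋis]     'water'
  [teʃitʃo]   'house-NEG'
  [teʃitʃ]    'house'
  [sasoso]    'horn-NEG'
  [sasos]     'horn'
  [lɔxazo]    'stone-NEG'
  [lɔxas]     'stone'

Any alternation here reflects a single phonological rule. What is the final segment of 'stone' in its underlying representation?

'stone' shows [z] ~ [s] at the end of the stem ([lɔxazo] vs [lɔxas]).
The stem 'horn' ([sasoso], [sasos]) shows [s] unchanged in both environments, so [s] cannot be basic with [z] derived before the NEG suffix.
The alternation reflects word-final obstruent devoicing: voiced obstruents become voiceless word-finally. /z/ is underlying.

/z/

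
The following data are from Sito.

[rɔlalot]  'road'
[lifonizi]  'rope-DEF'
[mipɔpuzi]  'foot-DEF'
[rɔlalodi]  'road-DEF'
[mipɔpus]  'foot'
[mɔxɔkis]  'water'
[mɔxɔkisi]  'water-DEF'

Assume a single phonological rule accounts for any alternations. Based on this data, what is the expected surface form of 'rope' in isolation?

The root 'foot' surfaces as [mipɔpus] and [mipɔpuzi], with a stem-final [s] ~ [z] alternation.
Compare 'water', with invariant [s] in [mɔxɔkis] and [mɔxɔkisi]: an analysis with underlying /s/ and a rule producing [z] before the DEF suffix would wrongly predict alternation here too.
The alternation reflects word-final obstruent devoicing: voiced obstruents become voiceless word-finally. /z/ is underlying.
From [lifonizi] the stem 'rope' is /lifoniz/; word-finally this yields [lifonis].

[lifonis]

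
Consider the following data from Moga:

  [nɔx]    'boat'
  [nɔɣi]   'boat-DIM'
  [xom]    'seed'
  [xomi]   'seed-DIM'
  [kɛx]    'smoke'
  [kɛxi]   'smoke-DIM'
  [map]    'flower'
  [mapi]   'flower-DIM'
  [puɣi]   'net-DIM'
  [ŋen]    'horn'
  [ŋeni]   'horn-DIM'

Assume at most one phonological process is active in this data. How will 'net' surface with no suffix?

[pux]

In [nɔx] and [nɔɣi] the final segment of 'boat' alternates: [x] ~ [ɣ].
If /x/ were underlying and a rule turned it into [ɣ] before the DIM suffix, 'smoke' would also alternate; but it has [x] in both [kɛx] and [kɛxi].
The underlying segment must be /ɣ/; voiced obstruents become voiceless word-finally, yielding [x] there.
From [puɣi] the stem 'net' is /puɣ/; word-finally this yields [pux].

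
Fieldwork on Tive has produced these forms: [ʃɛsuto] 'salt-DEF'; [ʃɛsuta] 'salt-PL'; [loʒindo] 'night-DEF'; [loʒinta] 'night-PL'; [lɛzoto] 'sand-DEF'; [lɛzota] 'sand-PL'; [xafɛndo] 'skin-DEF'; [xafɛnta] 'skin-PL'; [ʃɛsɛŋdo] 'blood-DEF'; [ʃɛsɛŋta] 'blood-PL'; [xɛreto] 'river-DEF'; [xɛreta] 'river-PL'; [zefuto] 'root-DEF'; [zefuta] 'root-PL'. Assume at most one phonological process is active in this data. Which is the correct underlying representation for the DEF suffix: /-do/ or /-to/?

The DEF suffix surfaces as [-do] and [-to], depending on the final segment of the stem.
The PL suffix, which begins with [t], is invariant after every stem; so [t] is not altered by any rule here.
So the underlying form is /-do/, and voiced stops become voiceless after a vowel.

/-do/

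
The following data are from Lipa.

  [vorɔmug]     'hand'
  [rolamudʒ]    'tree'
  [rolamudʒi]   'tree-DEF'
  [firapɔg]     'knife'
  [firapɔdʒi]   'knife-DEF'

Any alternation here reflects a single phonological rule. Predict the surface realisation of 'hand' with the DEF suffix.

[vorɔmudʒi]

In [firapɔg] and [firapɔdʒi] the final segment of 'knife' alternates: [g] ~ [dʒ].
The stem 'tree' ([rolamudʒ], [rolamudʒi]) shows [dʒ] unchanged in both environments, so [dʒ] cannot be basic with [g] derived in isolation.
Therefore /g/ is basic and [dʒ] is derived by palatalization before a front vowel (/g/ becomes palato-alveolar [dʒ] before a front vowel).
The one attested form of 'hand', [vorɔmug], shows underlying /vorɔmug/. Applying the same rule before a front vowel gives [vorɔmudʒi].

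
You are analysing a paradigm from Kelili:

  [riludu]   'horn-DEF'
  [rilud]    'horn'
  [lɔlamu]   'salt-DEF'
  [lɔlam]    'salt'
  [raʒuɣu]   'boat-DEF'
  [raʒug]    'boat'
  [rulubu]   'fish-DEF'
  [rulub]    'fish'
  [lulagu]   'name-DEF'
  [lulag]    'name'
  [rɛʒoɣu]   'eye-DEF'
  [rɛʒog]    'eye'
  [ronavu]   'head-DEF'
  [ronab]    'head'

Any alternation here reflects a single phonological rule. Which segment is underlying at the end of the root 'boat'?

The stem for 'boat' ends in [ɣ] in [raʒuɣu] but [g] in [raʒug].
But 'name' keeps [g] in both environments ([lulagu], [lulag]), so there is no rule changing /g/ to [ɣ] before the DEF suffix.
So /ɣ/ is underlying, and a rule of word-final hardening — voiced fricatives become stops word-finally — gives [g].

/ɣ/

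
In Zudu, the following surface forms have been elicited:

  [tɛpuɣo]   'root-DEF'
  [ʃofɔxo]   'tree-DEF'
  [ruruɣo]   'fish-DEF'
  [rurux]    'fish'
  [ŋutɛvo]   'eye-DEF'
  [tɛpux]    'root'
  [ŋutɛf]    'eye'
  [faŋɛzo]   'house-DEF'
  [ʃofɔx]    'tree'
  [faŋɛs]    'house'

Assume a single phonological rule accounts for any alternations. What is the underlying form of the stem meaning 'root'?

/tɛpuɣ/

'root' shows [x] ~ [ɣ] at the end of the stem ([tɛpux] vs [tɛpuɣo]).
The stem 'tree' ([ʃofɔx], [ʃofɔxo]) shows [x] unchanged in both environments, so [x] cannot be basic with [ɣ] derived before the DEF suffix.
The alternation reflects word-final obstruent devoicing: voiced obstruents become voiceless word-finally. /ɣ/ is underlying.
So 'root' = /tɛpuɣ/.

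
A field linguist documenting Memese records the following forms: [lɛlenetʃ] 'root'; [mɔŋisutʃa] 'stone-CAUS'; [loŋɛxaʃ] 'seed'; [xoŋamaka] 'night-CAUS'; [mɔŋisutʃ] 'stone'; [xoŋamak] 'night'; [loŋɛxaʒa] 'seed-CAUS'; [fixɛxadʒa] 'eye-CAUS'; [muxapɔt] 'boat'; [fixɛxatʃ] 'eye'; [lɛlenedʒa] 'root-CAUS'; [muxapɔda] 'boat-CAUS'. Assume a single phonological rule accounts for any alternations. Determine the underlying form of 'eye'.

/fixɛxadʒ/

In [fixɛxatʃ] and [fixɛxadʒa] the final segment of 'eye' alternates: [tʃ] ~ [dʒ].
The stem 'stone' ([mɔŋisutʃ], [mɔŋisutʃa]) shows [tʃ] unchanged in both environments, so [tʃ] cannot be basic with [dʒ] derived before the CAUS suffix.
The alternation reflects word-final obstruent devoicing: voiced obstruents become voiceless word-finally. /dʒ/ is underlying.
So 'eye' = /fixɛxadʒ/.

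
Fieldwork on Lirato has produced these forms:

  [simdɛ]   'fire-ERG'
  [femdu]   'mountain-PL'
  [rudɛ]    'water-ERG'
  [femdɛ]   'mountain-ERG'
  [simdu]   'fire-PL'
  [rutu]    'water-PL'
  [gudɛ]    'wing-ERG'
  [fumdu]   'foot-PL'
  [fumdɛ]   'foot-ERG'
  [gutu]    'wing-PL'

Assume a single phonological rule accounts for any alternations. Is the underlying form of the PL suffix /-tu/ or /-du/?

/-tu/

The PL morpheme has two allomorphs, [-du] and [-tu].
The ERG suffix, which begins with [d], is invariant after every stem; so [d] is not altered by any rule here.
The PL suffix is therefore /-tu/ underlyingly, with post-nasal voicing: voiceless stops become voiced after a nasal.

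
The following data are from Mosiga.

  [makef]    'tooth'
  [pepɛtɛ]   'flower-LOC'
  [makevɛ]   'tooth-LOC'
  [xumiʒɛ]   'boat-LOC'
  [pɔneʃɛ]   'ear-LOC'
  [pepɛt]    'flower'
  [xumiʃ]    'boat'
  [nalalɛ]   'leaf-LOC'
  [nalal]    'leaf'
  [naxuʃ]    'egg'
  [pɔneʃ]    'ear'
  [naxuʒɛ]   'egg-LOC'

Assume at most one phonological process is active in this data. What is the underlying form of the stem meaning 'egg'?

/naxuʒ/

In [naxuʃ] and [naxuʒɛ] the final segment of 'egg' alternates: [ʃ] ~ [ʒ].
The stem 'ear' ([pɔneʃ], [pɔneʃɛ]) shows [ʃ] unchanged in both environments, so [ʃ] cannot be basic with [ʒ] derived before the LOC suffix.
The underlying segment must be /ʒ/; voiced obstruents become voiceless word-finally, yielding [ʃ] there.
Hence 'egg' is /naxuʒ/ underlyingly.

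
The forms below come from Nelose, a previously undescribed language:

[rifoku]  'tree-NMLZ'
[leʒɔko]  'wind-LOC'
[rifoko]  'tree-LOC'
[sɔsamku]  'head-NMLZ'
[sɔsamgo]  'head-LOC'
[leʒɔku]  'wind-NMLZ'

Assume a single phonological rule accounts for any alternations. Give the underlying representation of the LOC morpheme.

/-go/

The LOC morpheme has two allomorphs, [-go] and [-ko].
By contrast the NMLZ suffix keeps its initial [k] throughout — that segment must be underlying.
The LOC suffix is therefore /-go/ underlyingly, with post-vocalic devoicing: voiced stops become voiceless after a vowel.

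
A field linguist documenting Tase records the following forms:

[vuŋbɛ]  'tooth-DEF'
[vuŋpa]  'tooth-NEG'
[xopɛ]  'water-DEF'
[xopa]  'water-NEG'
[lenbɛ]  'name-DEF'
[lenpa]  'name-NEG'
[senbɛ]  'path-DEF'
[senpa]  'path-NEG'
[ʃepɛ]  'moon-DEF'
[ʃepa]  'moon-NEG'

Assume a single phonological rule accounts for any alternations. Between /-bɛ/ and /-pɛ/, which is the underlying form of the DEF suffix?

The DEF morpheme has two allomorphs, [-bɛ] and [-pɛ].
The NEG suffix, which begins with [p], is invariant after every stem; so [p] is not altered by any rule here.
So the underlying form is /-bɛ/, and voiced stops become voiceless after a vowel.

/-bɛ/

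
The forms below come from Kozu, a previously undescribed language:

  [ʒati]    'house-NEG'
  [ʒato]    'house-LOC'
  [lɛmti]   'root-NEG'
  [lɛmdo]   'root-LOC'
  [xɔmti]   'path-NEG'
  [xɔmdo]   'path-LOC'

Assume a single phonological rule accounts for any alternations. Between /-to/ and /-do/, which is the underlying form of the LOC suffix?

/-do/

The LOC morpheme has two allomorphs, [-do] and [-to].
The NEG suffix, which begins with [t], is invariant after every stem; so [t] is not altered by any rule here.
The LOC suffix is therefore /-do/ underlyingly, with post-vocalic devoicing: voiced stops become voiceless after a vowel.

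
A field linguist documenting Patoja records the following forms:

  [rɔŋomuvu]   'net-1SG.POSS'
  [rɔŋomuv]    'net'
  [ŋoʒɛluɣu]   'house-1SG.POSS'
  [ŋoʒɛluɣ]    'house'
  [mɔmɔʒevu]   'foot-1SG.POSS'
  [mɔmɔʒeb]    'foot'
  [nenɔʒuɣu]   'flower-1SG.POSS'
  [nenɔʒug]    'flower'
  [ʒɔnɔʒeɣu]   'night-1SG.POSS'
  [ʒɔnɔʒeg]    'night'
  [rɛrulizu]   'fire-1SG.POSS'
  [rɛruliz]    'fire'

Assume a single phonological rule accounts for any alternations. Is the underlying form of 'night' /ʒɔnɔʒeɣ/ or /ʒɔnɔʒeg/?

/ʒɔnɔʒeg/

'night' shows [ɣ] ~ [g] at the end of the stem ([ʒɔnɔʒeɣu] vs [ʒɔnɔʒeg]).
The stem 'house' ([ŋoʒɛluɣu], [ŋoʒɛluɣ]) shows [ɣ] unchanged in both environments, so [ɣ] cannot be basic with [g] derived in isolation.
The alternation reflects intervocalic spirantization: voiced stops become fricatives between vowels. /g/ is underlying.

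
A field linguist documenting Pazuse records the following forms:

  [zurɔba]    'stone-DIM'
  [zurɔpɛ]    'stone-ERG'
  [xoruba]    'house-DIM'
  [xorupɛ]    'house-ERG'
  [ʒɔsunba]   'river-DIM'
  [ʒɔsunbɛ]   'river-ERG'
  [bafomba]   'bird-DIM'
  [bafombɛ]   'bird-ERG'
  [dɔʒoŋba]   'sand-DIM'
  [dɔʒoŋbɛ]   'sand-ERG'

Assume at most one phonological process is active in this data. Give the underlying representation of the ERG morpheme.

/-pɛ/

The ERG suffix surfaces as [-bɛ] and [-pɛ], depending on the final segment of the stem.
The DIM suffix, which begins with [b], is invariant after every stem; so [b] is not altered by any rule here.
The ERG suffix is therefore /-pɛ/ underlyingly, with post-nasal voicing: voiceless stops become voiced after a nasal.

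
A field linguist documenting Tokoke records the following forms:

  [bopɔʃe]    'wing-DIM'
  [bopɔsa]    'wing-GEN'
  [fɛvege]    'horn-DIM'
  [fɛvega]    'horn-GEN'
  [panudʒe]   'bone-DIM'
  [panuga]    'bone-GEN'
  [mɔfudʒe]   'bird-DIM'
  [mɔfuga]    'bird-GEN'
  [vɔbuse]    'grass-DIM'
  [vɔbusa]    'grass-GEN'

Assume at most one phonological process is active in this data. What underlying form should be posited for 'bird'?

/mɔfudʒ/

The stem for 'bird' ends in [dʒ] in [mɔfudʒe] but [g] in [mɔfuga].
The stem 'horn' ([fɛvege], [fɛvega]) shows [g] unchanged in both environments, so [g] cannot be basic with [dʒ] derived before the DIM suffix.
Therefore /dʒ/ is basic and [g] is derived by depalatalization (palato-alveolar /dʒ/ and /ʃ/ become [g] and [s] when no front vowel follows).
Hence 'bird' is /mɔfudʒ/ underlyingly.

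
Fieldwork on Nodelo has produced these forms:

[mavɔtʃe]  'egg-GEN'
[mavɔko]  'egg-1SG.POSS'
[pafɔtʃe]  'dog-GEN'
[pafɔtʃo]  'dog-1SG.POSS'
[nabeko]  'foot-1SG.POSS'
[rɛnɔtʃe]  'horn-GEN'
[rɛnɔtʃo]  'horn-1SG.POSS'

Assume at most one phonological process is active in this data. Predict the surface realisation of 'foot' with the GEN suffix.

In [mavɔtʃe] and [mavɔko] the final segment of 'egg' alternates: [tʃ] ~ [k].
The stem 'horn' ([rɛnɔtʃe], [rɛnɔtʃo]) shows [tʃ] unchanged in both environments, so [tʃ] cannot be basic with [k] derived before the 1SG.POSS suffix.
The alternation reflects palatalization before a front vowel: /k/ becomes palato-alveolar [tʃ] before a front vowel. /k/ is underlying.
The one attested form of 'foot', [nabeko], shows underlying /nabek/. Applying the same rule before a front vowel gives [nabetʃe].

[nabetʃe]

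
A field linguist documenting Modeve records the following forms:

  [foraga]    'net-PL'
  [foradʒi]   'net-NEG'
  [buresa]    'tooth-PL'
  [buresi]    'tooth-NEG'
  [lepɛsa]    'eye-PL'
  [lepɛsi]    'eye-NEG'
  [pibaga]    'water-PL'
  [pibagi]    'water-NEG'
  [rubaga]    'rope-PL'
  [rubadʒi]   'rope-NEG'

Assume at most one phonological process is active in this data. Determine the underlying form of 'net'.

/foradʒ/

'net' shows [g] ~ [dʒ] at the end of the stem ([foraga] vs [foradʒi]).
But 'water' keeps [g] in both environments ([pibaga], [pibagi]), so there is no rule changing /g/ to [dʒ] before the NEG suffix.
So /dʒ/ is underlying, and a rule of depalatalization — palato-alveolar /dʒ/ becomes [g] when no front vowel follows — gives [g].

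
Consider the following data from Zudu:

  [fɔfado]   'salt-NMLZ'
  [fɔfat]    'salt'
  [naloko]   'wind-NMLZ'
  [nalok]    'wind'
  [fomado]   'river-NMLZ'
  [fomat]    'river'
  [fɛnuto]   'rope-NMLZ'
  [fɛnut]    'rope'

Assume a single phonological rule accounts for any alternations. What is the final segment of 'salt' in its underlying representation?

/d/

'salt' shows [d] ~ [t] at the end of the stem ([fɔfado] vs [fɔfat]).
But 'rope' keeps [t] in both environments ([fɛnuto], [fɛnut]), so there is no rule changing /t/ to [d] before the NMLZ suffix.
Therefore /d/ is basic and [t] is derived by word-final obstruent devoicing (voiced obstruents become voiceless word-finally).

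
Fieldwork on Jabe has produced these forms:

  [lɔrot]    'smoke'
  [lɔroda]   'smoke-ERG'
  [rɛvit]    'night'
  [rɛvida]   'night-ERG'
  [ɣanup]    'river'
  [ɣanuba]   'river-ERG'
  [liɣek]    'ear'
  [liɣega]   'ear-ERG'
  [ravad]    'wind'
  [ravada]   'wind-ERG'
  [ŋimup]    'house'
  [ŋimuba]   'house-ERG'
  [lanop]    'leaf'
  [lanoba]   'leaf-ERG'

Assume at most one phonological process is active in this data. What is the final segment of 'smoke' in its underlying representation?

In [lɔrot] and [lɔroda] the final segment of 'smoke' alternates: [t] ~ [d].
If /d/ were underlying and a rule turned it into [t] in isolation, 'wind' would also alternate; but it has [d] in both [ravad] and [ravada].
So /t/ is underlying, and a rule of intervocalic voicing — voiceless stops become voiced between vowels — gives [d].

/t/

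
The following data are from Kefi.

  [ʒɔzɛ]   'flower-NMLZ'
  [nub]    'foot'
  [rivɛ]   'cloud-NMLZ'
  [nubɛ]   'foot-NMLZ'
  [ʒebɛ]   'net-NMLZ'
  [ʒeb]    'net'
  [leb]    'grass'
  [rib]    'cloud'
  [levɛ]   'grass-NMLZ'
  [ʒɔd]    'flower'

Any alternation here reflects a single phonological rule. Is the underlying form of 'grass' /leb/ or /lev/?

/lev/

The root 'grass' surfaces as [leb] and [levɛ], with a stem-final [b] ~ [v] alternation.
If /b/ were underlying and a rule turned it into [v] before the NMLZ suffix, 'net' would also alternate; but it has [b] in both [ʒeb] and [ʒebɛ].
The alternation reflects word-final hardening: voiced fricatives become stops word-finally. /v/ is underlying.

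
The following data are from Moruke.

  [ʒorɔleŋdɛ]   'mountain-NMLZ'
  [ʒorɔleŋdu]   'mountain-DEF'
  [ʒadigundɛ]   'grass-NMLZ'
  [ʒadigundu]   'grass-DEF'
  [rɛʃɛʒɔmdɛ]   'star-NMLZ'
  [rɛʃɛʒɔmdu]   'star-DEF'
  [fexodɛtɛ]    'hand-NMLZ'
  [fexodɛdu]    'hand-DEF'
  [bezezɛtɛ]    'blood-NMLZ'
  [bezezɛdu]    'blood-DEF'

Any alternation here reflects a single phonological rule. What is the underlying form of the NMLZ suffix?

/-tɛ/

The NMLZ morpheme has two allomorphs, [-dɛ] and [-tɛ].
The DEF suffix, which begins with [d], is invariant after every stem; so [d] is not altered by any rule here.
The NMLZ suffix is therefore /-tɛ/ underlyingly, with post-nasal voicing: voiceless stops become voiced after a nasal.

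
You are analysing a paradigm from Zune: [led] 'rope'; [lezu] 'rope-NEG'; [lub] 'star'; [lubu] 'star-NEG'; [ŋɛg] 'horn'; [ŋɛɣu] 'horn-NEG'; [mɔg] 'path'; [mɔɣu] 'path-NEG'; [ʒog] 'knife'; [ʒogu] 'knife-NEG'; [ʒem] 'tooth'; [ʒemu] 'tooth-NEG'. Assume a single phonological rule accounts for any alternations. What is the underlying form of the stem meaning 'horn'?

/ŋɛɣ/

The stem for 'horn' ends in [g] in [ŋɛg] but [ɣ] in [ŋɛɣu].
If /g/ were underlying and a rule turned it into [ɣ] before the NEG suffix, 'knife' would also alternate; but it has [g] in both [ʒog] and [ʒogu].
So /ɣ/ is underlying, and a rule of word-final hardening — voiced fricatives become stops word-finally — gives [g].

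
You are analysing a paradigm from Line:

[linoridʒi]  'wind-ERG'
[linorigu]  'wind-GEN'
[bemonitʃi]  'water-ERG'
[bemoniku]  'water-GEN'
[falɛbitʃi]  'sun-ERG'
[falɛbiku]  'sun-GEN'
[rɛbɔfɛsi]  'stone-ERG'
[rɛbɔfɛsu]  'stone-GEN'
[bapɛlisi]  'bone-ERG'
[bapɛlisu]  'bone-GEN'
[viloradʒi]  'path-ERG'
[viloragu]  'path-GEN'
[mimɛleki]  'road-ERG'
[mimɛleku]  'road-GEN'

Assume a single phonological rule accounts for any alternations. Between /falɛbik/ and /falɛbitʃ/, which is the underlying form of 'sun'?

/falɛbitʃ/

The stem for 'sun' ends in [tʃ] in [falɛbitʃi] but [k] in [falɛbiku].
The stem 'road' ([mimɛleki], [mimɛleku]) shows [k] unchanged in both environments, so [k] cannot be basic with [tʃ] derived before the ERG suffix.
Therefore /tʃ/ is basic and [k] is derived by depalatalization (palato-alveolar /tʃ/ and /dʒ/ become [k] and [g] when no front vowel follows).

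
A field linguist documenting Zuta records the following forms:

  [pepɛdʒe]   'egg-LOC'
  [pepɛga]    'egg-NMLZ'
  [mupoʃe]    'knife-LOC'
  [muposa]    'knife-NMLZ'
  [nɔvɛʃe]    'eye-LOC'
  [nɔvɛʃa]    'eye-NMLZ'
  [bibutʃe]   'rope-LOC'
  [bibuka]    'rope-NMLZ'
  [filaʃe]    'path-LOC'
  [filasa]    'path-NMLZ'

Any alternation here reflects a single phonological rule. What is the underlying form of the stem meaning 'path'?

'path' shows [ʃ] ~ [s] at the end of the stem ([filaʃe] vs [filasa]).
But 'eye' keeps [ʃ] in both environments ([nɔvɛʃe], [nɔvɛʃa]), so there is no rule changing /ʃ/ to [s] before the NMLZ suffix.
Therefore /s/ is basic and [ʃ] is derived by palatalization before a front vowel (/k/, /g/ and /s/ become palato-alveolar [tʃ], [dʒ] and [ʃ] before a front vowel).
So 'path' = /filas/.

/filas/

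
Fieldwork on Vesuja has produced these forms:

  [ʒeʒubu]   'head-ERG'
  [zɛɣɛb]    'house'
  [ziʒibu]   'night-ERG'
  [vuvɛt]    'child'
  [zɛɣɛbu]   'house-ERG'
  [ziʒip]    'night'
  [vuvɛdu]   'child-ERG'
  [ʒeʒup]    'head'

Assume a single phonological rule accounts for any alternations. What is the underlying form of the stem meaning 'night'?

/ziʒip/

In [ziʒip] and [ziʒibu] the final segment of 'night' alternates: [p] ~ [b].
If /b/ were underlying and a rule turned it into [p] in isolation, 'house' would also alternate; but it has [b] in both [zɛɣɛb] and [zɛɣɛbu].
The underlying segment must be /p/; voiceless stops become voiced between vowels, yielding [b] there.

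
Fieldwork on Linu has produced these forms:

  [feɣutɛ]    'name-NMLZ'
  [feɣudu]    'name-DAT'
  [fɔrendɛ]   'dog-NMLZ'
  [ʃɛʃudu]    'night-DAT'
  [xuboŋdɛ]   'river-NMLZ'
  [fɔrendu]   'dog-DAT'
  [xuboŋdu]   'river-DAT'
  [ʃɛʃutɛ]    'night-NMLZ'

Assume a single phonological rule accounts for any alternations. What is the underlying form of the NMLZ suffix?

The NMLZ morpheme has two allomorphs, [-dɛ] and [-tɛ].
By contrast the DAT suffix keeps its initial [d] throughout — that segment must be underlying.
So the underlying form is /-tɛ/, and voiceless stops become voiced after a nasal.

/-tɛ/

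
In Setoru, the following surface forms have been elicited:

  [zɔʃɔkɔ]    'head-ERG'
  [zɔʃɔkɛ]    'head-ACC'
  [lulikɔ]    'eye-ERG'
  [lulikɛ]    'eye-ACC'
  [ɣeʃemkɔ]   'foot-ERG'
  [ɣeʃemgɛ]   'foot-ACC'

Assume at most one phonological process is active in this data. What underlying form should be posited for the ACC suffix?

The ACC suffix surfaces as [-gɛ] and [-kɛ], depending on the final segment of the stem.
The ERG suffix, which begins with [k], is invariant after every stem; so [k] is not altered by any rule here.
The ACC suffix is therefore /-gɛ/ underlyingly, with post-vocalic devoicing: voiced stops become voiceless after a vowel.

/-gɛ/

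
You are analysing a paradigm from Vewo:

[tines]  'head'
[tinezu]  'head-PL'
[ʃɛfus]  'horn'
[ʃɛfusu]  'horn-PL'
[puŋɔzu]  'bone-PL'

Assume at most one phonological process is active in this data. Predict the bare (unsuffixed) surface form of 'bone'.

The root 'head' surfaces as [tines] and [tinezu], with a stem-final [s] ~ [z] alternation.
Compare 'horn', with invariant [s] in [ʃɛfus] and [ʃɛfusu]: an analysis with underlying /s/ and a rule producing [z] before the PL suffix would wrongly predict alternation here too.
The alternation reflects word-final obstruent devoicing: voiced obstruents become voiceless word-finally. /z/ is underlying.
From [puŋɔzu] the stem 'bone' is /puŋɔz/; word-finally this yields [puŋɔs].

[puŋɔs]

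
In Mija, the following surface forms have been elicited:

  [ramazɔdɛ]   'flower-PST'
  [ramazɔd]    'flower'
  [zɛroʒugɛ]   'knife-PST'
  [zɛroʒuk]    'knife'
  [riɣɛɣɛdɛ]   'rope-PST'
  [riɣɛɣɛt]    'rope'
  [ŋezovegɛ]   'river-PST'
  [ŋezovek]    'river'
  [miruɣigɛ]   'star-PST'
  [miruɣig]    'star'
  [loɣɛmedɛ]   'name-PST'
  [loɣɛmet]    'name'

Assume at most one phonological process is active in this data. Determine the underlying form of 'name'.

The stem for 'name' ends in [d] in [loɣɛmedɛ] but [t] in [loɣɛmet].
But 'flower' keeps [d] in both environments ([ramazɔdɛ], [ramazɔd]), so there is no rule changing /d/ to [t] in isolation.
Therefore /t/ is basic and [d] is derived by intervocalic voicing (voiceless stops become voiced between vowels).
The underlying form of 'name' is therefore /loɣɛmet/.

/loɣɛmet/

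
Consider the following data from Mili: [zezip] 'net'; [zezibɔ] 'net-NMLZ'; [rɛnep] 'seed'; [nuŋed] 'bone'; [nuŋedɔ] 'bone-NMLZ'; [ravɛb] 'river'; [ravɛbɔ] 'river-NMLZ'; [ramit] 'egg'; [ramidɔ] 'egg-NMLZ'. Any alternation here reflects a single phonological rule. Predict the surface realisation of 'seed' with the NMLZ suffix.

In [zezip] and [zezibɔ] the final segment of 'net' alternates: [p] ~ [b].
If /b/ were underlying and a rule turned it into [p] in isolation, 'river' would also alternate; but it has [b] in both [ravɛb] and [ravɛbɔ].
The underlying segment must be /p/; voiceless stops become voiced between vowels, yielding [b] there.
The one attested form of 'seed', [rɛnep], shows underlying /rɛnep/. Applying the same rule between vowels gives [rɛnebɔ].

[rɛnebɔ]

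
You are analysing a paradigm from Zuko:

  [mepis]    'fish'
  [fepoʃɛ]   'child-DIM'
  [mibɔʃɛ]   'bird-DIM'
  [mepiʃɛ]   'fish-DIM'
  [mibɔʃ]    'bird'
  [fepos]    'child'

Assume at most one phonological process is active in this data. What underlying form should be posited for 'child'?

/fepos/

The root 'child' surfaces as [fepos] and [fepoʃɛ], with a stem-final [s] ~ [ʃ] alternation.
But 'bird' keeps [ʃ] in both environments ([mibɔʃ], [mibɔʃɛ]), so there is no rule changing /ʃ/ to [s] in isolation.
So /s/ is underlying, and a rule of palatalization before a front vowel — /s/ becomes palato-alveolar [ʃ] before a front vowel — gives [ʃ].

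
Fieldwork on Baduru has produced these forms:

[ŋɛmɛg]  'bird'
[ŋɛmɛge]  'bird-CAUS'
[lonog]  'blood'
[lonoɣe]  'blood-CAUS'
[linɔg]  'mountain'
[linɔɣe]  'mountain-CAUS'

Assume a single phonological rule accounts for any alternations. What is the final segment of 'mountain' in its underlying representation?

/ɣ/

The stem for 'mountain' ends in [g] in [linɔg] but [ɣ] in [linɔɣe].
The stem 'bird' ([ŋɛmɛg], [ŋɛmɛge]) shows [g] unchanged in both environments, so [g] cannot be basic with [ɣ] derived before the CAUS suffix.
So /ɣ/ is underlying, and a rule of word-final hardening — voiced fricatives become stops word-finally — gives [g].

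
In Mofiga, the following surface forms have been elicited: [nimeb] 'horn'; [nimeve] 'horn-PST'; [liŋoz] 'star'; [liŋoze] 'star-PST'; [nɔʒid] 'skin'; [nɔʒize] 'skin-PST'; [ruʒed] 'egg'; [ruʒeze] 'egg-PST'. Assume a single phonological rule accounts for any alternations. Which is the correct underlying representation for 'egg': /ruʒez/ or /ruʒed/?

The stem for 'egg' ends in [d] in [ruʒed] but [z] in [ruʒeze].
The stem 'star' ([liŋoz], [liŋoze]) shows [z] unchanged in both environments, so [z] cannot be basic with [d] derived in isolation.
Therefore /d/ is basic and [z] is derived by intervocalic spirantization (voiced stops become fricatives between vowels).

/ruʒed/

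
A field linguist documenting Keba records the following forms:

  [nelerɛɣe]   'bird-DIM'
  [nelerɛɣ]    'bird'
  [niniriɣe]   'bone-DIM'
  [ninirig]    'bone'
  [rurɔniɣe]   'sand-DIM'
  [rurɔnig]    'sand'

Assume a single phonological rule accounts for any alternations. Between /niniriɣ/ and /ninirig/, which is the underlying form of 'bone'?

/ninirig/

The stem for 'bone' ends in [ɣ] in [niniriɣe] but [g] in [ninirig].
If /ɣ/ were underlying and a rule turned it into [g] in isolation, 'bird' would also alternate; but it has [ɣ] in both [nelerɛɣe] and [nelerɛɣ].
Therefore /g/ is basic and [ɣ] is derived by intervocalic spirantization (voiced stops become fricatives between vowels).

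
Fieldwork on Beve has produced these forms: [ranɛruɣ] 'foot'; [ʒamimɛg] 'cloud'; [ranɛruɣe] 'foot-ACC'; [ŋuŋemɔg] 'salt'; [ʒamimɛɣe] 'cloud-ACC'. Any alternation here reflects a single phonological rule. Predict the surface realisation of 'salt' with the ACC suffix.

The stem for 'cloud' ends in [ɣ] in [ʒamimɛɣe] but [g] in [ʒamimɛg].
Compare 'foot', with invariant [ɣ] in [ranɛruɣe] and [ranɛruɣ]: an analysis with underlying /ɣ/ and a rule producing [g] in isolation would wrongly predict alternation here too.
Therefore /g/ is basic and [ɣ] is derived by intervocalic spirantization (voiced stops become fricatives between vowels).
From [ŋuŋemɔg] the stem 'salt' is /ŋuŋemɔg/; between vowels this yields [ŋuŋemɔɣe].

[ŋuŋemɔɣe]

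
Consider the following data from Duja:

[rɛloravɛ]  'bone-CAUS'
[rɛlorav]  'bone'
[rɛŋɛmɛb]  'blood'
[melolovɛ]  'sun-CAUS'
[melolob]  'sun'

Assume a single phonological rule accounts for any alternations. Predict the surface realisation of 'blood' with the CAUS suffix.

'sun' shows [v] ~ [b] at the end of the stem ([melolovɛ] vs [melolob]).
The stem 'bone' ([rɛloravɛ], [rɛlorav]) shows [v] unchanged in both environments, so [v] cannot be basic with [b] derived in isolation.
The underlying segment must be /b/; voiced stops become fricatives between vowels, yielding [v] there.
The one attested form of 'blood', [rɛŋɛmɛb], shows underlying /rɛŋɛmɛb/. Applying the same rule between vowels gives [rɛŋɛmɛvɛ].

[rɛŋɛmɛvɛ]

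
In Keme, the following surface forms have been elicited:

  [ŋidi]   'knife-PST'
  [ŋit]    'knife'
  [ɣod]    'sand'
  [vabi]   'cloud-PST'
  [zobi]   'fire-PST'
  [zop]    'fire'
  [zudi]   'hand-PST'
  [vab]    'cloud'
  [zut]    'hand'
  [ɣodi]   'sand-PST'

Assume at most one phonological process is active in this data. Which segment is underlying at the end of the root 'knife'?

The stem for 'knife' ends in [d] in [ŋidi] but [t] in [ŋit].
Compare 'sand', with invariant [d] in [ɣodi] and [ɣod]: an analysis with underlying /d/ and a rule producing [t] in isolation would wrongly predict alternation here too.
So /t/ is underlying, and a rule of intervocalic voicing — voiceless stops become voiced between vowels — gives [d].

/t/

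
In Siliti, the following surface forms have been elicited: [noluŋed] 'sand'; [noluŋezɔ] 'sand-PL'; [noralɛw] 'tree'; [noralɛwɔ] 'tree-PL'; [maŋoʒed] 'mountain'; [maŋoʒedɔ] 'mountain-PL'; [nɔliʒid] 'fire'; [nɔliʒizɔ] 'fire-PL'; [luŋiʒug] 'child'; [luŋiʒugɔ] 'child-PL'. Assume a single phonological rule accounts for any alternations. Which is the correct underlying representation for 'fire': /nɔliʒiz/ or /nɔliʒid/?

/nɔliʒiz/

The root 'fire' surfaces as [nɔliʒid] and [nɔliʒizɔ], with a stem-final [d] ~ [z] alternation.
But 'mountain' keeps [d] in both environments ([maŋoʒed], [maŋoʒedɔ]), so there is no rule changing /d/ to [z] before the PL suffix.
The underlying segment must be /z/; voiced fricatives become stops word-finally, yielding [d] there.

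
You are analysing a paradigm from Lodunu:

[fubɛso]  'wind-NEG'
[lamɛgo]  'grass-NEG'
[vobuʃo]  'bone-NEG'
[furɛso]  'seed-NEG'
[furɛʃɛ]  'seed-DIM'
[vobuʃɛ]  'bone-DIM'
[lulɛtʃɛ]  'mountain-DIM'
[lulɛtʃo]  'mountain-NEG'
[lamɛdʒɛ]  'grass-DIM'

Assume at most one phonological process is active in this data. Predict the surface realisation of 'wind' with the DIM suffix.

[fubɛʃɛ]

The root 'seed' surfaces as [furɛʃɛ] and [furɛso], with a stem-final [ʃ] ~ [s] alternation.
Compare 'bone', with invariant [ʃ] in [vobuʃɛ] and [vobuʃo]: an analysis with underlying /ʃ/ and a rule producing [s] before the NEG suffix would wrongly predict alternation here too.
The alternation reflects palatalization before a front vowel: /g/ and /s/ become palato-alveolar [dʒ] and [ʃ] before a front vowel. /s/ is underlying.
From [fubɛso] the stem 'wind' is /fubɛs/; before a front vowel this yields [fubɛʃɛ].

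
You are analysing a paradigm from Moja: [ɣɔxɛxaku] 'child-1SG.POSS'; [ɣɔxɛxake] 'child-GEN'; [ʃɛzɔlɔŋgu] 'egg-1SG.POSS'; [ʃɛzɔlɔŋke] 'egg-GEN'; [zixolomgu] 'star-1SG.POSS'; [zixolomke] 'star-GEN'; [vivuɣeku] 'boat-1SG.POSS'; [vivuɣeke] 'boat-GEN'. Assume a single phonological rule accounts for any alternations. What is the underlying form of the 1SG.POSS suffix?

/-gu/

The 1SG.POSS suffix surfaces as [-gu] and [-ku], depending on the final segment of the stem.
By contrast the GEN suffix keeps its initial [k] throughout — that segment must be underlying.
So the underlying form is /-gu/, and voiced stops become voiceless after a vowel.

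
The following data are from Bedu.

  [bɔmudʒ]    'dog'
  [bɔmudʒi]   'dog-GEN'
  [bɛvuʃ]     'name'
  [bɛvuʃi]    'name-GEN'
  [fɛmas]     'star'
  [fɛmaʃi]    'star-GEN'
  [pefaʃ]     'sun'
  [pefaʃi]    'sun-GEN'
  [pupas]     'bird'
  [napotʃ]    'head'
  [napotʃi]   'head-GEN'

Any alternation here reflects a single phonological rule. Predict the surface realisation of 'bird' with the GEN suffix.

[pupaʃi]

The stem for 'star' ends in [s] in [fɛmas] but [ʃ] in [fɛmaʃi].
Compare 'sun', with invariant [ʃ] in [pefaʃ] and [pefaʃi]: an analysis with underlying /ʃ/ and a rule producing [s] in isolation would wrongly predict alternation here too.
Therefore /s/ is basic and [ʃ] is derived by palatalization before a front vowel (/s/ becomes palato-alveolar [ʃ] before a front vowel).
From [pupas] the stem 'bird' is /pupas/; before a front vowel this yields [pupaʃi].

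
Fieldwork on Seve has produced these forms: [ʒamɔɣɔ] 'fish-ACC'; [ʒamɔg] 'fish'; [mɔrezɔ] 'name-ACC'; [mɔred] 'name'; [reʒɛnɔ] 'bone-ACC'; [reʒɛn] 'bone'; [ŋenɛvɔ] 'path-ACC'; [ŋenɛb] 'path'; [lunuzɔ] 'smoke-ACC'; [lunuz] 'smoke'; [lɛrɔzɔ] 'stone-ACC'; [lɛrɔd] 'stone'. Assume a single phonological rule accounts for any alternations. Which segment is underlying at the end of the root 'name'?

/d/

In [mɔrezɔ] and [mɔred] the final segment of 'name' alternates: [z] ~ [d].
If /z/ were underlying and a rule turned it into [d] in isolation, 'smoke' would also alternate; but it has [z] in both [lunuzɔ] and [lunuz].
The alternation reflects intervocalic spirantization: voiced stops become fricatives between vowels. /d/ is underlying.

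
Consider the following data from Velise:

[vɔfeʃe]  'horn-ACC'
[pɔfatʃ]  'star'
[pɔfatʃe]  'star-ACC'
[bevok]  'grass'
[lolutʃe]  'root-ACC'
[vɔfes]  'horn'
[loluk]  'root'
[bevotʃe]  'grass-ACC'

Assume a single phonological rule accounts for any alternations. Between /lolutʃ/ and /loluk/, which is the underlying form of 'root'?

In [loluk] and [lolutʃe] the final segment of 'root' alternates: [k] ~ [tʃ].
If /tʃ/ were underlying and a rule turned it into [k] in isolation, 'star' would also alternate; but it has [tʃ] in both [pɔfatʃ] and [pɔfatʃe].
So /k/ is underlying, and a rule of palatalization before a front vowel — /k/ and /s/ become palato-alveolar [tʃ] and [ʃ] before a front vowel — gives [tʃ].

/loluk/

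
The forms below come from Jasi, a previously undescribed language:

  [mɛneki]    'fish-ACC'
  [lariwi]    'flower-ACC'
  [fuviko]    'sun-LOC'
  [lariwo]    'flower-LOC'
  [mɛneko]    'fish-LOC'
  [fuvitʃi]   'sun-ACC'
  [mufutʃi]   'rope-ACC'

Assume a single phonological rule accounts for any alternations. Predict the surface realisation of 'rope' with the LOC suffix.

[mufuko]

The root 'sun' surfaces as [fuvitʃi] and [fuviko], with a stem-final [tʃ] ~ [k] alternation.
But 'fish' keeps [k] in both environments ([mɛneki], [mɛneko]), so there is no rule changing /k/ to [tʃ] before the ACC suffix.
The underlying segment must be /tʃ/; palato-alveolar /tʃ/ becomes [k] when no front vowel follows, yielding [k] there.
The one attested form of 'rope', [mufutʃi], shows underlying /mufutʃ/. Applying the same rule when no front vowel follows gives [mufuko].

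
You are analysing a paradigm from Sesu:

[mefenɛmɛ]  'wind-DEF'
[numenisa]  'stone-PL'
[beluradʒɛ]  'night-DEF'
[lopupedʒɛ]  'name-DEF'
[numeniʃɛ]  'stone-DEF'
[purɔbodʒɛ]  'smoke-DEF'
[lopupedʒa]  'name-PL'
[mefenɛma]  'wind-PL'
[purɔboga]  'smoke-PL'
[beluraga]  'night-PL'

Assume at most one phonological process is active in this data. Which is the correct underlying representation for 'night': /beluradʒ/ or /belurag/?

/belurag/

'night' shows [dʒ] ~ [g] at the end of the stem ([beluradʒɛ] vs [beluraga]).
If /dʒ/ were underlying and a rule turned it into [g] before the PL suffix, 'name' would also alternate; but it has [dʒ] in both [lopupedʒɛ] and [lopupedʒa].
So /g/ is underlying, and a rule of palatalization before a front vowel — /g/ and /s/ become palato-alveolar [dʒ] and [ʃ] before a front vowel — gives [dʒ].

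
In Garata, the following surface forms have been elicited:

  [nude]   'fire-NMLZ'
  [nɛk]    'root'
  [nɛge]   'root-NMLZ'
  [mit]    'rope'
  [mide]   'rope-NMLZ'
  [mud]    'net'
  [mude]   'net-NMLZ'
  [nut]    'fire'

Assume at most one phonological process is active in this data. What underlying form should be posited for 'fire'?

/nut/

'fire' shows [t] ~ [d] at the end of the stem ([nut] vs [nude]).
But 'net' keeps [d] in both environments ([mud], [mude]), so there is no rule changing /d/ to [t] in isolation.
The alternation reflects intervocalic voicing: voiceless stops become voiced between vowels. /t/ is underlying.
Hence 'fire' is /nut/ underlyingly.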